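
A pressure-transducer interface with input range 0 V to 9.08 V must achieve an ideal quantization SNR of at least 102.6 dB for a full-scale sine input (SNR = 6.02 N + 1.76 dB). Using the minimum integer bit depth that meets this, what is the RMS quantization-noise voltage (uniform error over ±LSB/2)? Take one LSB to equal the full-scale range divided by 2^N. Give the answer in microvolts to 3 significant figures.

20.0 µV

Range is 9.08 V.
Solving 6.02 N ≥ 102.6 − 1.76: N ≥ 16.751. Round up → N = 17.
One LSB is 9.08 V / 131072 = 69.275 µV.
σ_q = LSB/√12 = 69.275 µV/3.4641 = 20.0 µV.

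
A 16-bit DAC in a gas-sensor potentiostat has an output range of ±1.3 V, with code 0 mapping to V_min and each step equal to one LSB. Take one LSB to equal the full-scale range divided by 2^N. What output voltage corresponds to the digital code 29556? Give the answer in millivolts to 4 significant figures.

-127.4 mV

Range = 1.3 − (-1.3) = 2.6 V. LSB = 2.6 V / 2^16.
V_out = -1.3 + 29556 × (2.6/65536) V
      = -1.3 + 1.17257 = -0.127429 V.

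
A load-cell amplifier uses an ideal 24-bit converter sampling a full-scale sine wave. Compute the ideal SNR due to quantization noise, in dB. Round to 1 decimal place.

For an ideal N-bit converter with full-scale sine input, SNR = 6.02 N + 1.76 dB. SNR = 6.02 × 24 + 1.76 = 144.48 + 1.76 = 146.24 dB.

146.2 dB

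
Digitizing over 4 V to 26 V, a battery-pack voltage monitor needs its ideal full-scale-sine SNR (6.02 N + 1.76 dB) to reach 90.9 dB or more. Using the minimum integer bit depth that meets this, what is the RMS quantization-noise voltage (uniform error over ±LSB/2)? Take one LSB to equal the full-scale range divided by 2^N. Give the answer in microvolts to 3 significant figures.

Span: 26 V − (4 V) = 22 V.
N ≥ (90.9 − 1.76)/6.02 = 14.807 → N_min = 15.
LSB = 22 V ÷ 2^15 = 22/32768 V = 0.67139 mV.
σ_q = LSB/√12 = 0.67139 mV/3.4641 = 194 µV.

194 µV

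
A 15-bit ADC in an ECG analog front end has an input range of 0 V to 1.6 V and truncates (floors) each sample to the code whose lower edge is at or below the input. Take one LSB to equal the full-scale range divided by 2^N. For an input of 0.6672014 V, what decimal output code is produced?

V_FS = 1.6 V. LSB = 1.6 V / 2^15 ≈ 48.83 µV.
code = ⌊(V_in − V_min)/LSB⌋ = ⌊(V_in − V_min) × 2^15 / range⌋
     = ⌊(0.6672014 − (0)) × 32768 / 1.6⌋ = ⌊0.6672014 × 32768/1.6⌋
     = ⌊13664.285⌋ = 13664.

13664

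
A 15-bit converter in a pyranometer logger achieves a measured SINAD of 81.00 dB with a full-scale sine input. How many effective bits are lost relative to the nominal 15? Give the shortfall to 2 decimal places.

Effective bits = (81.00 − 1.76)/6.02 = 13.1628.
15 − 13.1628 = 1.84 bits below nominal.

1.84 bits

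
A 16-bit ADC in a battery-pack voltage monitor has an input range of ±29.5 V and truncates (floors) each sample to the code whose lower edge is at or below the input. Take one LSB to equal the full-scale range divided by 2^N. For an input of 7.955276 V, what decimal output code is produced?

Span: 29.5 V − (-29.5 V) = 59 V. LSB = 59 V / 2^16 ≈ 0.9003 mV.
code = ⌊(V_in − V_min)/LSB⌋ = ⌊(V_in − V_min) × 2^16 / range⌋
     = ⌊(7.955276 − (-29.5)) × 65536 / 59⌋ = ⌊37.455276 × 65536/59⌋
     = ⌊41604.559⌋ = 41604.

41604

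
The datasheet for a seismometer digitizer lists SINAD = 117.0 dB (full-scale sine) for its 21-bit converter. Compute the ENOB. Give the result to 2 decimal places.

19.14 bits

ENOB = (SINAD − 1.76) / 6.02 = (117.0 − 1.76) / 6.02 = 115.24 / 6.02 = 19.1429.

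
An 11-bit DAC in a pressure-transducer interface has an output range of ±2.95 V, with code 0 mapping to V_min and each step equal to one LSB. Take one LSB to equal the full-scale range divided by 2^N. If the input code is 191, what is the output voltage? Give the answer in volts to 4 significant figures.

-2.400 V

Full-scale range = 2.95 V − (-2.95 V) = 5.9 V. LSB = 5.9 V / 2^11.
V_out = -2.95 + 191 × (5.9/2048) V
      = -2.95 V + 0.550244 V = -2.39976 V.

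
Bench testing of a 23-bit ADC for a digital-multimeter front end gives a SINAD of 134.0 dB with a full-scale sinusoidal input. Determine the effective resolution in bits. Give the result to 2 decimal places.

ENOB = (134.0 − 1.76)/6.02 = 21.9668 bits.

21.97 bits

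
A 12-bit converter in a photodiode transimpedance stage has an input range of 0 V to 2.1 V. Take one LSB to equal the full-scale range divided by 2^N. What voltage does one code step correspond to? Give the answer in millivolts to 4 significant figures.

Span = 2.1 V.
There are 2^12 = 4096 steps.
Step size = 2.1/4096 V = 0.5127 mV.

0.5127 mV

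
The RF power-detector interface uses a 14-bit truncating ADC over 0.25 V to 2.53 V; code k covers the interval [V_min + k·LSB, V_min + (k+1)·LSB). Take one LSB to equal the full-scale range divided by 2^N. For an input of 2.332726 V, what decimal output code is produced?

The full-scale span is 2.53 − (0.25) = 2.28 V. LSB = 2.28 V / 2^14 ≈ 139.2 µV.
V_in − V_min = 2.332726 − (0.25) = 2.082726 V.
Divide by LSB: 2.082726 × 16384/2.28 = 14966.3960.
Truncating gives code 14966.

14966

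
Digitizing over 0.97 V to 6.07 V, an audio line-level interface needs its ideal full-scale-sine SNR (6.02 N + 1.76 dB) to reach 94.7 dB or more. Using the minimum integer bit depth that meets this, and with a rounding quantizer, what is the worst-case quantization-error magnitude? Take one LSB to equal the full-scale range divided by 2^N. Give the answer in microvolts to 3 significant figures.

The full-scale span is 6.07 − (0.97) = 5.1 V.
Solving 6.02 N ≥ 94.7 − 1.76: N ≥ 15.439. Round up → N = 16.
LSB = 5.1 V / 2^16 = 77.820 µV.
Max error for round-to-nearest is LSB/2 = 38.9 µV.

38.9 µV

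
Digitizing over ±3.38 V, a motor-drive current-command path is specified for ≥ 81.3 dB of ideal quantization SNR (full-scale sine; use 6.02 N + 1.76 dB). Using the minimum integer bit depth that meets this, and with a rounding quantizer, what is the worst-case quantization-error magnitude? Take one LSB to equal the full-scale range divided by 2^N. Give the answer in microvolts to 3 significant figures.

Range = 3.38 − (-3.38) = 6.76 V.
Required N = ⌈(81.3 − 1.76)/6.02⌉ = ⌈13.213⌉ = 14.
Step size = 6.76/16384 V = 412.60 µV.
Max error for round-to-nearest is LSB/2 = 206 µV.

206 µV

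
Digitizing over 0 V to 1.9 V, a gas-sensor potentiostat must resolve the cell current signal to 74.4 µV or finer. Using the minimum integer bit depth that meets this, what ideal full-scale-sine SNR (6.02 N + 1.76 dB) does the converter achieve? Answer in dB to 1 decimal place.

V_FS = 1.9 V.
Levels needed ≥ 1.9/74.4 µV = 25540. 2^15 = 32768 suffices, so N_min = 15.
Ideal SNR at N = 15: 6.02·15 + 1.76 = 92.1 dB.

92.1 dB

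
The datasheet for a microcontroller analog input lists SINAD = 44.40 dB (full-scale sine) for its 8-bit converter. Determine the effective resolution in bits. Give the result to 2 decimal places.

7.08 bits

ENOB = (44.40 − 1.76)/6.02 = 7.0831 bits.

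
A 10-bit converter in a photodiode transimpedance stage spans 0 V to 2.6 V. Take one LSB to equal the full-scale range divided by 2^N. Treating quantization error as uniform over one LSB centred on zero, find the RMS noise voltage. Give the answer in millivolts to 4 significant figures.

0.7330 mV

Span = 2.6 V.
One LSB is 2.6 V / 1024 = 2.53906 mV.
V_rms = LSB/√12 = 2.53906 mV / √12 = 0.7330 mV.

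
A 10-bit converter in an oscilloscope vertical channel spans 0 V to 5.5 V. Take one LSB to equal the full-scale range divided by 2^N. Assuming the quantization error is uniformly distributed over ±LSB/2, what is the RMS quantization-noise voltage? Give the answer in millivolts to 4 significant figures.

Range is 5.5 V.
One LSB is 5.5 V / 1024 = 5.37109 mV.
RMS of a uniform error over width LSB is LSB/√12 = 1.551 mV.

1.551 mV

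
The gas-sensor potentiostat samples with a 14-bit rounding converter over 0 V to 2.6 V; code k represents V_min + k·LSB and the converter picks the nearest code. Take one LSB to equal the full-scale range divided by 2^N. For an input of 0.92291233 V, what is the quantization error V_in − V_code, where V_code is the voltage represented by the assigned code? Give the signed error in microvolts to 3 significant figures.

V_FS = 2.6 V. LSB = 2.6 V / 2^14 ≈ 158.7 µV.
(V_in − V_min)/LSB = (0.92291233 − (0)) × 16384/2.6 = 5815.7675 → nearest code k = 5816.
V_code = V_min + k × range/2^14 = 0 + 5816 × 2.6/16384 = 0.92294921875 V.
V_in − V_code = 0.92291233 − (0.92294921875) = −36.9 µV.

−36.9 µV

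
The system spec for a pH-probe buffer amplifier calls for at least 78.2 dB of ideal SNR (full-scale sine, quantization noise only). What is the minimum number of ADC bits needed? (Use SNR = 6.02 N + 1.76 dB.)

13 bits

6.02 N + 1.76 ≥ 78.2 gives N ≥ 12.698, so the minimum integer is 13.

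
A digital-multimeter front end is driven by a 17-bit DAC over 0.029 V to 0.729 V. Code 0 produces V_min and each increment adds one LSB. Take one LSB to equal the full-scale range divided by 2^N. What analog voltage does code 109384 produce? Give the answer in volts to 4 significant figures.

Span: 0.729 V − (0.029 V) = 0.7 V. LSB = 0.7 V / 2^17.
V_out = 0.029 + 109384 × (0.7/131072) V
      = 0.029 V + 0.584174 V = 0.613174 V.

0.6132 V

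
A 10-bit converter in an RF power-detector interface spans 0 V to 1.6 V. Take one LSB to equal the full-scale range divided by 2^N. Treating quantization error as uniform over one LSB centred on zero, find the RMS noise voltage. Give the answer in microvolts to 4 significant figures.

Span = 1.6 V.
One LSB is 1.6 V / 1024 = 1.56250 mV.
σ_q = LSB/√12 = 1.56250 mV/3.4641 = 451.1 µV.

451.1 µV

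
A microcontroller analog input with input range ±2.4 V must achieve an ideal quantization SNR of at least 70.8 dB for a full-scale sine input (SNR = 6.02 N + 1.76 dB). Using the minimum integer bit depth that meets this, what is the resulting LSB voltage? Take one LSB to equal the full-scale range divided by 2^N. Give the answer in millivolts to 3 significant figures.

1.17 mV

Span: 2.4 V − (-2.4 V) = 4.8 V.
Solving 6.02 N ≥ 70.8 − 1.76: N ≥ 11.468. Round up → N = 12.
LSB = 4.8 V / 2^12 = 1.17 mV.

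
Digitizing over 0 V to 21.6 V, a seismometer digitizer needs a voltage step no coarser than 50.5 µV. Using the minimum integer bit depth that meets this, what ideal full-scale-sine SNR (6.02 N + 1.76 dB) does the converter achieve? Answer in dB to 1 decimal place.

116.1 dB

Range is 21.6 V.
Levels needed ≥ 21.6/50.5 µV = 427700. 2^19 = 524288 suffices, so N_min = 19.
SNR = 6.02 × 19 + 1.76 = 116.14 dB.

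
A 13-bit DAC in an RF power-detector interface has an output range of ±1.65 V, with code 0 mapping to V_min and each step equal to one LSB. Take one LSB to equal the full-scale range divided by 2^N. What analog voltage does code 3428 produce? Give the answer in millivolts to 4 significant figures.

Span: 1.65 V − (-1.65 V) = 3.3 V. LSB = 3.3 V / 2^13.
Output = V_min + (3428/8192) × range = -1.65 + 0.418457 × 3.3 V
      = -1.65 + 1.38091 = -0.269092 V.

-269.1 mV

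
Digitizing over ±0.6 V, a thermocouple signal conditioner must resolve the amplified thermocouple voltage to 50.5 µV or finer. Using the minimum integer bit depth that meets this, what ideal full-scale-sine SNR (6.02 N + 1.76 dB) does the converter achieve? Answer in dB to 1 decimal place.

Range = 0.6 − (-0.6) = 1.2 V.
Levels needed ≥ 1.2/50.5 µV = 23760. 2^15 = 32768 suffices, so N_min = 15.
Ideal SNR at N = 15: 6.02·15 + 1.76 = 92.1 dB.

92.1 dB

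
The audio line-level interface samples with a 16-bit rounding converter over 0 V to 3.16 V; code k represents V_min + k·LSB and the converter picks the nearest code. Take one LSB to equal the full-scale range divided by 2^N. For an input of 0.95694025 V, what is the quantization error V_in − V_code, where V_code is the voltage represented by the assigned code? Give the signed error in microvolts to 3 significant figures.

+10.3 µV

V_FS = 3.16 V. LSB = 3.16 V / 2^16 ≈ 48.22 µV.
(V_in − V_min)/LSB = (0.95694025 − (0)) × 65536/3.16 = 19846.2140 → nearest code k = 19846.
Reconstructed level: 0 + 19846 × 3.16/65536 V = 0.95692993164 V.
e = 0.95694025 − (0.95692993164) = +10.3 µV.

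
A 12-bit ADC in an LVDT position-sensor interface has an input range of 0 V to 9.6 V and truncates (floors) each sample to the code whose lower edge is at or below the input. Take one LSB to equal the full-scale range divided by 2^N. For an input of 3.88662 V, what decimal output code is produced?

1658

V_FS = 9.6 V. LSB = 9.6 V / 2^12 ≈ 2.344 mV.
code = ⌊(V_in − V_min)/LSB⌋ = ⌊(V_in − V_min) × 2^12 / range⌋
     = ⌊(3.88662 − (0)) × 4096 / 9.6⌋ = ⌊3.88662 × 4096/9.6⌋
     = ⌊1658.291⌋ = 1658.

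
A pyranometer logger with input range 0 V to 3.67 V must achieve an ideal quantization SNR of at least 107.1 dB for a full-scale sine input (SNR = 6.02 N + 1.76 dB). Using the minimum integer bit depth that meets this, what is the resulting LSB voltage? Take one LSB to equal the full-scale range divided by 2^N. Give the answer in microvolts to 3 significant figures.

14.0 µV

Full-scale range = 3.67 V.
Solving 6.02 N ≥ 107.1 − 1.76: N ≥ 17.498. Round up → N = 18.
LSB = 3.67 V / 2^18 = 14.0 µV.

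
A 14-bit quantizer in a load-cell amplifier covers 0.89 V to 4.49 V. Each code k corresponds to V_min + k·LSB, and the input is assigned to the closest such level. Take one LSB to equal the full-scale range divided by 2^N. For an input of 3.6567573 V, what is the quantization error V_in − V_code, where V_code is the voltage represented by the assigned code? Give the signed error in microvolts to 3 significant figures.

−39.6 µV

Span: 4.49 V − (0.89 V) = 3.6 V. LSB = 3.6 V / 2^14 ≈ 219.7 µV.
(V_in − V_min)/LSB = (3.6567573 − (0.89)) × 16384/3.6 = 12591.8199 → nearest code k = 12592.
Reconstructed level: 0.89 + 12592 × 3.6/16384 V = 3.6567968750 V.
Error = V_in − V_code = 3.6567573 − (3.6567968750) = −39.6 µV.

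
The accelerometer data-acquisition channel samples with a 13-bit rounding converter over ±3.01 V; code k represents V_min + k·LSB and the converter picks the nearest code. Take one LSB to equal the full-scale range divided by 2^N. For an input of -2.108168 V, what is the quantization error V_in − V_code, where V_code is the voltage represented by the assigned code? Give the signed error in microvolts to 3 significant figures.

+155 µV

The full-scale span is 3.01 − (-3.01) = 6.02 V. LSB = 6.02 V / 2^13 ≈ 0.7349 mV.
Position in LSBs: (-2.108168 − (-3.01)) × 8192/6.02 = 1227.2106; rounding gives k = 1227.
Reconstructed level: -3.01 + 1227 × 6.02/8192 V = -2.108322754 V.
Error = V_in − V_code = -2.108168 − (-2.108322754) = +155 µV.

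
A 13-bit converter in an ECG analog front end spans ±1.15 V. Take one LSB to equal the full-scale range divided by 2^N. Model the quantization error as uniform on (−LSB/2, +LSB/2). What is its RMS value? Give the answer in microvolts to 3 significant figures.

Span: 1.15 V − (-1.15 V) = 2.3 V.
LSB = 2.3 V ÷ 2^13 = 2.3/8192 V = 280.76 µV.
V_rms = LSB/√12 = 280.76 µV / √12 = 81.0 µV.

81.0 µV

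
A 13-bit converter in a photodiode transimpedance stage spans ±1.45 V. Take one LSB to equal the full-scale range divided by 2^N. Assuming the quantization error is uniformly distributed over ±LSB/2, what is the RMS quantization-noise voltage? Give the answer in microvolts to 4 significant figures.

102.2 µV

Full-scale range = 1.45 V − (-1.45 V) = 2.9 V.
One LSB is 2.9 V / 8192 = 354.004 µV.
V_rms = LSB/√12 = 354.004 µV / √12 = 102.2 µV.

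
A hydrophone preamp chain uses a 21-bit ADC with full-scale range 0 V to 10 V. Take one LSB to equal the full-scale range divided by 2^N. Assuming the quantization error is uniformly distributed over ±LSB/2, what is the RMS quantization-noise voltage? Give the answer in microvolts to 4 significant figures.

Span = 10 V.
LSB = 10 V ÷ 2^21 = 10/2097152 V = 4.76837 µV.
V_rms = LSB/√12 = 4.76837 µV / √12 = 1.377 µV.

1.377 µV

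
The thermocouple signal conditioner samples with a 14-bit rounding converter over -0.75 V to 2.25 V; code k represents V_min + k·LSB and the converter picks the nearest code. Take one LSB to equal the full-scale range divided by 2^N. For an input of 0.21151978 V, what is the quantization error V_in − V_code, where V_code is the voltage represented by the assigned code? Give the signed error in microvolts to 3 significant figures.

+33.0 µV

The full-scale span is 2.25 − (-0.75) = 3 V. LSB = 3 V / 2^14 ≈ 183.1 µV.
(0.21151978 − (-0.75)) / LSB = 0.96151978 × 16384/3 = 5251.1800. Nearest integer: k = 5251.
V_code = -0.75 + (5251/16384) × 3 = 0.21148681641 V.
e = 0.21151978 − (0.21148681641) = +33.0 µV.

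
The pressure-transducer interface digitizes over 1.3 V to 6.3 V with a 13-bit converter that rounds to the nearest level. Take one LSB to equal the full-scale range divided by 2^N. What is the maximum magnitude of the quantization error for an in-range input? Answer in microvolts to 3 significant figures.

Span: 6.3 V − (1.3 V) = 5 V.
One LSB is 5 V / 8192 = 0.61035 mV.
Worst-case error for round-to-nearest is half an LSB: 305 µV.

305 µV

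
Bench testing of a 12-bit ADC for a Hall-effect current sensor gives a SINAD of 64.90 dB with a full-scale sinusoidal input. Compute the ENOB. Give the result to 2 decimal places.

Inverting SNR = 6.02 N + 1.76: N_eff = (64.90 − 1.76)/6.02 = 10.4884.

10.49 bits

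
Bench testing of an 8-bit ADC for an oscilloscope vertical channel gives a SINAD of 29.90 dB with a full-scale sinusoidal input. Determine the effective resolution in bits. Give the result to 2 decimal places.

ENOB = (29.90 − 1.76)/6.02 = 4.6744 bits.

4.67 bits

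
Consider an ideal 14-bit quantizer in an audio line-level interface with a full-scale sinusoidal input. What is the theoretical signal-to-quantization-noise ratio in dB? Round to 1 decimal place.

SNR = 6.02·14 + 1.76 = 86.04 dB.

86.0 dB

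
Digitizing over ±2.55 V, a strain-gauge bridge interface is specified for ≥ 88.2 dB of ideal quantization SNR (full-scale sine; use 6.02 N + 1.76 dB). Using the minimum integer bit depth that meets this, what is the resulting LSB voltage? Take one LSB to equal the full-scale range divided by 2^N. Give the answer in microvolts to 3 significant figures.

The full-scale span is 2.55 − (-2.55) = 5.1 V.
Solving 6.02 N ≥ 88.2 − 1.76: N ≥ 14.359. Round up → N = 15.
LSB = 5.1 V ÷ 2^15 = 5.1/32768 V = 156 µV.

156 µV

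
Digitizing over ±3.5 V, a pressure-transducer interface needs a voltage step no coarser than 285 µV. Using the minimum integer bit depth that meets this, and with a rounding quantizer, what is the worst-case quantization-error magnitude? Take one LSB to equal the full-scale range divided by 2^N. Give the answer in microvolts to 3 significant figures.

Full-scale range = 3.5 V − (-3.5 V) = 7 V.
7 V / 285 µV = 24560. Since 2^14 = 16384 and 2^15 = 32768, N = 15.
LSB = 7 V / 2^15 = 213.62 µV.
Max error for round-to-nearest is LSB/2 = 107 µV.

107 µV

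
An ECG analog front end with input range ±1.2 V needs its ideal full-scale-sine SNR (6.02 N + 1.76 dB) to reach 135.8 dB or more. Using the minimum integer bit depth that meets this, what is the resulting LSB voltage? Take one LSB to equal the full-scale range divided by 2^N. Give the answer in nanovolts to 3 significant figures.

Full-scale range = 1.2 V − (-1.2 V) = 2.4 V.
Solving 6.02 N ≥ 135.8 − 1.76: N ≥ 22.266. Round up → N = 23.
One LSB is 2.4 V / 8388608 = 286 nV.

286 nV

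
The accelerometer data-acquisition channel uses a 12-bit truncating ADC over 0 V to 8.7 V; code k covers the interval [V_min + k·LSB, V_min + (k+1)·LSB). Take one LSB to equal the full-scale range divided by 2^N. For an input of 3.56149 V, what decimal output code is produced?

1676

Span = 8.7 V. LSB = 8.7 V / 2^12 ≈ 2.124 mV.
(V_in − V_min) × 2^12/range = (3.56149 − (0)) × 4096/8.7 = 1676.766.
Floor → code = 1676.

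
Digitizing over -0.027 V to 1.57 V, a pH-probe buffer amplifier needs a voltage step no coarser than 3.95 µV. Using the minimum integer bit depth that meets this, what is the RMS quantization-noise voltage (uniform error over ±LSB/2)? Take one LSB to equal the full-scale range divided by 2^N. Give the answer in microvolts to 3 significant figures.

0.879 µV

Span: 1.57 V − (-0.027 V) = 1.597 V.
Levels needed ≥ 1.597/3.95 µV = 404300. 2^19 = 524288 suffices, so N_min = 19.
LSB = 1.597 V / 2^19 = 3.0460 µV.
RMS noise = LSB/√12 = 0.879 µV.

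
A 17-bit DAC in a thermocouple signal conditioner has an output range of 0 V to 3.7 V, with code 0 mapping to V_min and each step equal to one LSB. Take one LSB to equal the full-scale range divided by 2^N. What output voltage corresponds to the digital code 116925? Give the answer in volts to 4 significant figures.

Range is 3.7 V. LSB = 3.7 V / 2^17.
Output = V_min + (116925/131072) × range = 0 + 0.892067 × 3.7 V
      = 0 V + 3.30065 V = 3.30065 V.

3.301 V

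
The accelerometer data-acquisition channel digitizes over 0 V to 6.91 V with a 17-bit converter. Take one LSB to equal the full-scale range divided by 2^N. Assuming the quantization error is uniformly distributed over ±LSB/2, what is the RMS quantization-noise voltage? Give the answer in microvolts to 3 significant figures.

15.2 µV

Range is 6.91 V.
Step size = 6.91/131072 V = 52.719 µV.
For a uniform distribution on [−LSB/2, +LSB/2], V_rms = LSB/√12 = 52.719 µV/3.4641 = 15.2 µV.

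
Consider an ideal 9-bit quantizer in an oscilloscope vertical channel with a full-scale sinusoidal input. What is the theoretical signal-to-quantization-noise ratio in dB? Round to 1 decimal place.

Ideal quantization SNR: 6.02 × 9 + 1.76 dB = 55.9 dB.

55.9 dB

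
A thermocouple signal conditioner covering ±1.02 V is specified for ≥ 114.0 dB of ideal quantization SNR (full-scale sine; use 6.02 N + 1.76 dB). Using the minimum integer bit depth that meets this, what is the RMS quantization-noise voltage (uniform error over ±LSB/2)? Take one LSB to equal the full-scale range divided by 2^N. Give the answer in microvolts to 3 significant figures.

1.12 µV

Span: 1.02 V − (-1.02 V) = 2.04 V.
N ≥ (114.0 − 1.76)/6.02 = 18.645 → N_min = 19.
LSB = 2.04 V ÷ 2^19 = 2.04/524288 V = 3.8910 µV.
σ_q = LSB/√12 = 3.8910 µV/3.4641 = 1.12 µV.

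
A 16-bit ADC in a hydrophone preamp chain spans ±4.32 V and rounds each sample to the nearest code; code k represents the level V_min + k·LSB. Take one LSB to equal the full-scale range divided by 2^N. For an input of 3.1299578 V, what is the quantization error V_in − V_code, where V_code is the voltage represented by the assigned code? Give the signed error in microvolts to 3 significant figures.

+40.8 µV

Full-scale range = 4.32 V − (-4.32 V) = 8.64 V. LSB = 8.64 V / 2^16 ≈ 131.8 µV.
(V_in − V_min)/LSB = (3.1299578 − (-4.32)) × 65536/8.64 = 56509.3095 → nearest code k = 56509.
V_code = V_min + k × range/2^16 = -4.32 + 56509 × 8.64/65536 = 3.1299169922 V.
V_in − V_code = 3.1299578 − (3.1299169922) = +40.8 µV.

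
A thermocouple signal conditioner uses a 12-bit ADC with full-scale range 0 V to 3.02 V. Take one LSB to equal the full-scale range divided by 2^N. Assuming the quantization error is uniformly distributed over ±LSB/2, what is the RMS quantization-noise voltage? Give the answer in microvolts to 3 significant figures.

Span = 3.02 V.
LSB = 3.02 V / 2^12 = 0.73730 mV.
RMS of a uniform error over width LSB is LSB/√12 = 213 µV.

213 µV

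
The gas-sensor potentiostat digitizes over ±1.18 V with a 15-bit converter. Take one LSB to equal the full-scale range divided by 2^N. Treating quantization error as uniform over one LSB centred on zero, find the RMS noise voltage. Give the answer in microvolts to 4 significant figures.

Span: 1.18 V − (-1.18 V) = 2.36 V.
Step size = 2.36/32768 V = 72.0215 µV.
For a uniform distribution on [−LSB/2, +LSB/2], V_rms = LSB/√12 = 72.0215 µV/3.4641 = 20.79 µV.

20.79 µV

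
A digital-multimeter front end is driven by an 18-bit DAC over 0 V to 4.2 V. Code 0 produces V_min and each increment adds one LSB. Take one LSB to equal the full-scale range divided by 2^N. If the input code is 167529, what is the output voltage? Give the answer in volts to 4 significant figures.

V_FS = 4.2 V. LSB = 4.2 V / 2^18.
Output = V_min + (167529/262144) × range = 0 + 0.639072 × 4.2 V
      = 0 V + 2.68410 V = 2.68410 V.

2.684 V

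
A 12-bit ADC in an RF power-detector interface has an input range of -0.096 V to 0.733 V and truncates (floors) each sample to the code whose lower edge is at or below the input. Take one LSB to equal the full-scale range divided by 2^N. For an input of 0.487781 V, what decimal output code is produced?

2884

The full-scale span is 0.733 − (-0.096) = 0.829 V. LSB = 0.829 V / 2^12 ≈ 202.4 µV.
(V_in − V_min) × 2^12/range = (0.487781 − (-0.096)) × 4096/0.829 = 2884.399.
Floor → code = 2884.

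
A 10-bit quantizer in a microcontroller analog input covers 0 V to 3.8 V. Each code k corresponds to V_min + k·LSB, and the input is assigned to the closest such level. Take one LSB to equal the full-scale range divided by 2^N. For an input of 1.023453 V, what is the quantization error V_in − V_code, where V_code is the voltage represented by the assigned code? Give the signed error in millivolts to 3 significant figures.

V_FS = 3.8 V. LSB = 3.8 V / 2^10 ≈ 3.711 mV.
(V_in − V_min)/LSB = (1.023453 − (0)) × 1024/3.8 = 275.7937 → nearest code k = 276.
V_code = 0 + (276/1024) × 3.8 = 1.024218750 V.
Error = V_in − V_code = 1.023453 − (1.024218750) = −0.766 mV.

−0.766 mV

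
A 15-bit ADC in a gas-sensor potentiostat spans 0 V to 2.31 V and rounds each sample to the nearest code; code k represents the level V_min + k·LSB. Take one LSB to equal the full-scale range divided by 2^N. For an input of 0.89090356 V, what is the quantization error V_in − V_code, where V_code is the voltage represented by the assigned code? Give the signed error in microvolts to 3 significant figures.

−19.9 µV

Full-scale range = 2.31 V. LSB = 2.31 V / 2^15 ≈ 70.50 µV.
(V_in − V_min)/LSB = (0.89090356 − (0)) × 32768/2.31 = 12637.7177 → nearest code k = 12638.
V_code = V_min + k × range/2^15 = 0 + 12638 × 2.31/32768 = 0.89092346191 V.
V_in − V_code = 0.89090356 − (0.89092346191) = −19.9 µV.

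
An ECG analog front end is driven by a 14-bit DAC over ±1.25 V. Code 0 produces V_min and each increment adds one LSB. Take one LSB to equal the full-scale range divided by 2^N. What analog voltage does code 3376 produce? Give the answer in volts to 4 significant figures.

Full-scale range = 1.25 V − (-1.25 V) = 2.5 V. LSB = 2.5 V / 2^14.
V_out = -1.25 + 3376 × (2.5/16384) V
      = -1.25 V + 0.515137 V = -0.734863 V.

-0.7349 V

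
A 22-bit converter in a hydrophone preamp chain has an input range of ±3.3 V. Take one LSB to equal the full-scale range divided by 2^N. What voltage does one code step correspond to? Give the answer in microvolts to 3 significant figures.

1.57 µV

Span: 3.3 V − (-3.3 V) = 6.6 V.
Number of codes = 2^22 = 4194304.
LSB = 6.6 V ÷ 2^22 = 6.6/4194304 V = 1.57 µV.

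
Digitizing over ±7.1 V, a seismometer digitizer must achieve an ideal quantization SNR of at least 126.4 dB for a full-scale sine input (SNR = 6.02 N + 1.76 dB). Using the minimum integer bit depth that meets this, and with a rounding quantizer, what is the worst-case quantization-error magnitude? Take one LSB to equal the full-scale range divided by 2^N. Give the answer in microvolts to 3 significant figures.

Range = 7.1 − (-7.1) = 14.2 V.
6.02 N + 1.76 ≥ 126.4 gives N ≥ 20.704, so the minimum integer is 21.
Step size = 14.2/2097152 V = 6.7711 µV.
Half an LSB is 3.39 µV.

3.39 µV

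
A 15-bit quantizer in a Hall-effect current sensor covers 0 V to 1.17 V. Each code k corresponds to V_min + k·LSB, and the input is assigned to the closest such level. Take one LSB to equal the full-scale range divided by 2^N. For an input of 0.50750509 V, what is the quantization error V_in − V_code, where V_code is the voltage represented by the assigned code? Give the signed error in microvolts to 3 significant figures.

−13.8 µV

V_FS = 1.17 V. LSB = 1.17 V / 2^15 ≈ 35.71 µV.
Position in LSBs: (0.50750509 − (0)) × 32768/1.17 = 14213.6126; rounding gives k = 14214.
V_code = V_min + k × range/2^15 = 0 + 14214 × 1.17/32768 = 0.50751892090 V.
Error = V_in − V_code = 0.50750509 − (0.50751892090) = −13.8 µV.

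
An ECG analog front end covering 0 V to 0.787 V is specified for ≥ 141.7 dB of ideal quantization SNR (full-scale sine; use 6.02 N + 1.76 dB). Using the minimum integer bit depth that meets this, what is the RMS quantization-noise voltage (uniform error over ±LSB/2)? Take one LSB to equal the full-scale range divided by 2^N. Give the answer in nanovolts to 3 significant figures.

Full-scale range = 0.787 V.
N ≥ (141.7 − 1.76)/6.02 = 23.246 → N_min = 24.
LSB = 0.787 V ÷ 2^24 = 0.787/16777216 V = 46.909 nV.
RMS noise = LSB/√12 = 13.5 nV.

13.5 nV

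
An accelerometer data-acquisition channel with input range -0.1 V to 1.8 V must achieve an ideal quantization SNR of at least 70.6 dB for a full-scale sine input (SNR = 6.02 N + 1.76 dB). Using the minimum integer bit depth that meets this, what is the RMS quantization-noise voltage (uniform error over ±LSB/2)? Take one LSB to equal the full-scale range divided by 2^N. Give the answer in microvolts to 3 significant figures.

134 µV

Range = 1.8 − (-0.1) = 1.9 V.
Solving 6.02 N ≥ 70.6 − 1.76: N ≥ 11.435. Round up → N = 12.
LSB = 1.9 V / 2^12 = 463.87 µV.
σ_q = LSB/√12 = 463.87 µV/3.4641 = 134 µV.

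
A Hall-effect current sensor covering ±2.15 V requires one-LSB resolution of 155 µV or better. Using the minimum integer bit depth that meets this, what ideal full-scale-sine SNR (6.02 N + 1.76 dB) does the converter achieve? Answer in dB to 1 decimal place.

Full-scale range = 2.15 V − (-2.15 V) = 4.3 V.
Need 2^N ≥ 4.3 V / 155 µV = 27740 → N_min = 15.
SNR = 6.02 × 15 + 1.76 = 92.06 dB.

92.1 dB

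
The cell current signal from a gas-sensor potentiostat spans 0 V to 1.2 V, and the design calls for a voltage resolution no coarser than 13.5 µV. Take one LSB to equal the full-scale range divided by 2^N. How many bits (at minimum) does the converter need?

17 bits

Range is 1.2 V.
Levels needed ≥ 1.2/13.5 µV = 88890. 2^17 = 131072 suffices, so N_min = 17.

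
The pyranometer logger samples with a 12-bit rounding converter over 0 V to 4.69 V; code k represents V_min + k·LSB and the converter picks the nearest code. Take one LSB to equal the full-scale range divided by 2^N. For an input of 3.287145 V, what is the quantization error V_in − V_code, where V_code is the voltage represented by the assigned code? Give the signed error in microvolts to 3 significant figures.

V_FS = 4.69 V. LSB = 4.69 V / 2^12 ≈ 1.145 mV.
Position in LSBs: (3.287145 − (0)) × 4096/4.69 = 2870.8200; rounding gives k = 2871.
V_code = V_min + k × range/2^12 = 0 + 2871 × 4.69/4096 = 3.287351074 V.
e = 3.287145 − (3.287351074) = −206 µV.

−206 µV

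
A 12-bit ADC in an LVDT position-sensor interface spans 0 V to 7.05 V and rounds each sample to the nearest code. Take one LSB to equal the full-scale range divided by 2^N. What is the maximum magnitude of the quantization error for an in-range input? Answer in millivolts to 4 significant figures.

Range is 7.05 V.
LSB = 7.05 V ÷ 2^12 = 7.05/4096 V = 1.72119 mV.
A rounding quantizer has |error| ≤ LSB/2 = 0.8606 mV.

0.8606 mV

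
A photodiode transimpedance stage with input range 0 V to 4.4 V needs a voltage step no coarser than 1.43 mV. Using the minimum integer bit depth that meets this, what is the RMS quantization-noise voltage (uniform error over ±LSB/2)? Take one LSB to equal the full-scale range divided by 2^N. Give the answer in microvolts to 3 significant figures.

Full-scale range = 4.4 V.
Levels needed ≥ 4.4/1.43 mV = 3077. 2^12 = 4096 suffices, so N_min = 12.
Step size = 4.4/4096 V = 1.0742 mV.
V_rms = LSB/√12 = 310 µV.

310 µV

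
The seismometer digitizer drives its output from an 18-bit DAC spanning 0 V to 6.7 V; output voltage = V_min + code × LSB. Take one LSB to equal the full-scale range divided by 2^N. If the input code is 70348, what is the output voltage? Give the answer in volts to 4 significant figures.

1.798 V

V_FS = 6.7 V. LSB = 6.7 V / 2^18.
Output = V_min + (70348/262144) × range = 0 + 0.268356 × 6.7 V
      = 0 + 1.79799 = 1.79799 V.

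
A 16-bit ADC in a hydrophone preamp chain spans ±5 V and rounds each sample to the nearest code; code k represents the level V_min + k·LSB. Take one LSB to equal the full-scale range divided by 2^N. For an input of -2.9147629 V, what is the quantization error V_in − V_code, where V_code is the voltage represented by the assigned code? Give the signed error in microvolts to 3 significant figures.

The full-scale span is 5 − (-5) = 10 V. LSB = 10 V / 2^16 ≈ 152.6 µV.
(-2.9147629 − (-5)) / LSB = 2.0852371 × 65536/10 = 13665.8099. Nearest integer: k = 13666.
V_code = V_min + k × range/2^16 = -5 + 13666 × 10/65536 = -2.9147338867 V.
Error = V_in − V_code = -2.9147629 − (-2.9147338867) = −29.0 µV.

−29.0 µV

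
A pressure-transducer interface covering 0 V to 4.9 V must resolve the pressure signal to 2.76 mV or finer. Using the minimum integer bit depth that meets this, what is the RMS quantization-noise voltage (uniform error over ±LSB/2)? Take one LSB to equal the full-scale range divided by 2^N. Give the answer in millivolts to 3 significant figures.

0.691 mV

Span = 4.9 V.
Levels needed ≥ 4.9/2.76 mV = 1775. 2^11 = 2048 suffices, so N_min = 11.
Step size = 4.9/2048 V = 2.3926 mV.
RMS noise = LSB/√12 = 0.691 mV.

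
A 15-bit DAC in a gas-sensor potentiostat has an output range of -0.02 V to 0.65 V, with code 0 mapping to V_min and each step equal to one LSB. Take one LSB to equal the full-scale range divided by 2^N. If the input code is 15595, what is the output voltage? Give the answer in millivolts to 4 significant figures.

298.9 mV

The full-scale span is 0.65 − (-0.02) = 0.67 V. LSB = 0.67 V / 2^15.
V_out = V_min + code × LSB = -0.02 V + 15595 × 0.67 V / 32768
      = -0.02 V + 0.318867 V = 0.298867 V.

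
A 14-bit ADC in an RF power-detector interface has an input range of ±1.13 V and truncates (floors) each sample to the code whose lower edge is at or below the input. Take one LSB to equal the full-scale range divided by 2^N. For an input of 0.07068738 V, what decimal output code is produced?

8704

Full-scale range = 1.13 V − (-1.13 V) = 2.26 V. LSB = 2.26 V / 2^14 ≈ 137.9 µV.
(V_in − V_min) × 2^14/range = (0.07068738 − (-1.13)) × 16384/2.26 = 8704.452.
Floor → code = 8704.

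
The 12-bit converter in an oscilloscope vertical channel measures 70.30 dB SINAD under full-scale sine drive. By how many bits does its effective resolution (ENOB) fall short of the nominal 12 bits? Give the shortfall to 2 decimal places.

Effective bits = (70.30 − 1.76)/6.02 = 11.3854.
Lost resolution: 12 − 11.3854 = 0.6146 bits.

0.61 bits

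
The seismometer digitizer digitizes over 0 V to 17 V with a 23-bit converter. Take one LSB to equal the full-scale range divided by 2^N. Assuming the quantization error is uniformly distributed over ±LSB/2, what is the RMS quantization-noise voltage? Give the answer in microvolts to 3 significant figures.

0.585 µV

V_FS = 17 V.
Step size = 17/8388608 V = 2.0266 µV.
For a uniform distribution on [−LSB/2, +LSB/2], V_rms = LSB/√12 = 2.0266 µV/3.4641 = 0.585 µV.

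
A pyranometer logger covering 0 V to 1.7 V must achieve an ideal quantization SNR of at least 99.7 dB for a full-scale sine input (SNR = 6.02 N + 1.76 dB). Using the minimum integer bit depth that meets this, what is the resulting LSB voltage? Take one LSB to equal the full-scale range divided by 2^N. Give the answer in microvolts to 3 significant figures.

Range is 1.7 V.
N ≥ (99.7 − 1.76)/6.02 = 16.269 → N_min = 17.
LSB = 1.7 V / 2^17 = 13.0 µV.

13.0 µV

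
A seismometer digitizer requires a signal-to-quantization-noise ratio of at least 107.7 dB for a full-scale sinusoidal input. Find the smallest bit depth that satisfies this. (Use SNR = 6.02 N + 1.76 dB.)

18 bits

Solving 6.02 N ≥ 107.7 − 1.76: N ≥ 17.598. Round up → N = 18.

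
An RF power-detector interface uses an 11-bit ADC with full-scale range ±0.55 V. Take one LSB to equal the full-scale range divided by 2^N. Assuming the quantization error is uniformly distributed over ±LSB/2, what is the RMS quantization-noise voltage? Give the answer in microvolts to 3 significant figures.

Full-scale range = 0.55 V − (-0.55 V) = 1.1 V.
One LSB is 1.1 V / 2048 = 0.53711 mV.
RMS of a uniform error over width LSB is LSB/√12 = 155 µV.

155 µV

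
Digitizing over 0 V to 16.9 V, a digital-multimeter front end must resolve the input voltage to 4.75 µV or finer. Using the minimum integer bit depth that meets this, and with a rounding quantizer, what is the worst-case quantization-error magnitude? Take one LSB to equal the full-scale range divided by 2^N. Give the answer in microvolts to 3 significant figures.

Full-scale range = 16.9 V.
Need 2^N ≥ 16.9 V / 4.75 µV = 3.558e6 → N_min = 22.
Step size = 16.9/4194304 V = 4.0293 µV.
Half an LSB is 2.01 µV.

2.01 µV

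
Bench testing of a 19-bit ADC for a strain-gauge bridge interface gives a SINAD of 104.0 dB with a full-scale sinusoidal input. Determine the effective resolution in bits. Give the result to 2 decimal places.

ENOB = (SINAD − 1.76) / 6.02 = (104.0 − 1.76) / 6.02 = 102.24 / 6.02 = 16.9834.

16.98 bits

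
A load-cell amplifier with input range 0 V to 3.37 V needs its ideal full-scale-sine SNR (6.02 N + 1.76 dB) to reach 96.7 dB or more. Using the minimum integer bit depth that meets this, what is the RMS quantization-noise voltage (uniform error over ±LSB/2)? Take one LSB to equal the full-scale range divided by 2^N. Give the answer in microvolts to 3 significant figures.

Full-scale range = 3.37 V.
Required N = ⌈(96.7 − 1.76)/6.02⌉ = ⌈15.771⌉ = 16.
LSB = 3.37 V / 2^16 = 51.422 µV.
σ_q = LSB/√12 = 51.422 µV/3.4641 = 14.8 µV.

14.8 µV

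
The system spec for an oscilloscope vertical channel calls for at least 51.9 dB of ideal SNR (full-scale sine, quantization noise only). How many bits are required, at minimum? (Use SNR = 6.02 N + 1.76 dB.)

9 bits

6.02 N + 1.76 ≥ 51.9 gives N ≥ 8.329, so the minimum integer is 9.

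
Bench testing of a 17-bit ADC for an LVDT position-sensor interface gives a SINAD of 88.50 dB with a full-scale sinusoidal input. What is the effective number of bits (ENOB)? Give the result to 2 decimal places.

Inverting SNR = 6.02 N + 1.76: N_eff = (88.50 − 1.76)/6.02 = 14.4086.

14.41 bits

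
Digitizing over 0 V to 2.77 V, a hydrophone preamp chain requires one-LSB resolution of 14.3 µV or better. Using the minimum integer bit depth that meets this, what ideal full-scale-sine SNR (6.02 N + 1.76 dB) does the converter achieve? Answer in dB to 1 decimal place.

Full-scale range = 2.77 V.
Required number of levels: 2.77/14.3 µV = 193710; smallest N with 2^N ≥ that is 18.
Ideal SNR at N = 18: 6.02·18 + 1.76 = 110.1 dB.

110.1 dB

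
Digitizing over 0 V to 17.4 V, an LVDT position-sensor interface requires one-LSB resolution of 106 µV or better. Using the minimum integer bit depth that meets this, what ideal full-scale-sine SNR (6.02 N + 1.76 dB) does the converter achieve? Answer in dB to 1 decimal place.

110.1 dB

Span = 17.4 V.
Need 2^N ≥ 17.4 V / 106 µV = 164200 → N_min = 18.
6.02(18) + 1.76 = 110.12 dB.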